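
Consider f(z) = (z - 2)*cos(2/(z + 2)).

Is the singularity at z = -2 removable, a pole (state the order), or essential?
Let u = z + 2. Then
  cos(2/u) = Σ_{k≥0} (-1)^k (2)^(2k)/((2k)!·u^(2k)) = 1 - 2/u^2 + 2/(3*u^4) + ...
which has infinitely many negative powers of u, so cos(2/(z + 2)) has an essential singularity at z = -2.
The extra factor z - 2 is a nonzero polynomial; if the product had at most a pole at z = -2, dividing by that polynomial would leave cos(2/(z + 2)) with at most a pole too — contradiction. (Equivalently, the product's Laurent series still has infinitely many negative powers.)
So the singularity is essential.

Final answer: essential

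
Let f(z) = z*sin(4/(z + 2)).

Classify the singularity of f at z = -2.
Let u = z + 2. Then
  sin(4/u) = Σ_{k≥0} (-1)^k (4)^(2k+1)/((2k+1)!·u^(2k+1)) = 4/u - 32/(3*u^3) + 128/(15*u^5) + ...
which has infinitely many negative powers of u, so sin(4/(z + 2)) has an essential singularity at z = -2.
The extra factor z is a nonzero polynomial; if the product had at most a pole at z = -2, dividing by that polynomial would leave sin(4/(z + 2)) with at most a pole too — contradiction. (Equivalently, the product's Laurent series still has infinitely many negative powers.)
So the singularity is essential.

Final answer: essential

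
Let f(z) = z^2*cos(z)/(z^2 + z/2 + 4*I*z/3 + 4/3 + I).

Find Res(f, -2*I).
Write f(z) = P(z)/Q(z) with P(z) = z^2*cos(z) and Q(z) = z^2 + z/2 + 4*I*z/3 + 4/3 + I.
The denominator factors as Q(z) = (z + 1/2 - 2*I/3)*(z + 2*I), so z = -2*I is a simple zero of Q and P is analytic there; z = -2*I is therefore a simple pole and
  Res(f, z₀) = P(z₀)/Q'(z₀).

Q'(z) = 2*z + 1/2 + 4*I/3, so Q'(-2*I) = 1/2 - 8*I/3.
P(-2*I) = -4*cosh(2).

Res(f, -2*I) = (-4*cosh(2))/(1/2 - 8*I/3) = (-72/265 - 384*I/265)*cosh(2)

Final answer: (-72/265 - 384*I/265)*cosh(2)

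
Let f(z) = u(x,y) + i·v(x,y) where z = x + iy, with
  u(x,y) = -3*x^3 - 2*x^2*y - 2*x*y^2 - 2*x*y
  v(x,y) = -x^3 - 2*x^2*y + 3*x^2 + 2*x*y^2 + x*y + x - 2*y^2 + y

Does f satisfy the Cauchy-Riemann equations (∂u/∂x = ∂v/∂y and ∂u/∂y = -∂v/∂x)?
∂u/∂x = -9*x^2 - 4*x*y - 2*y^2 - 2*y
∂v/∂y = -2*x^2 + 4*x*y + x - 4*y + 1
∂u/∂y = -2*x^2 - 4*x*y - 2*x
∂v/∂x = -3*x^2 - 4*x*y + 6*x + 2*y^2 + y + 1
∂u/∂x ≠ ∂v/∂y and ∂u/∂y ≠ -∂v/∂x; the Cauchy-Riemann equations are not satisfied, so f is not analytic.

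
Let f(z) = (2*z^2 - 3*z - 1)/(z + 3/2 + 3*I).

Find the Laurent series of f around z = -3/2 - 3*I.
Put w = z - (-3/2 - 3*I), i.e. z = w - 3/2 - 3*I. The denominator is w, so it suffices to rewrite the numerator in powers of w.

P(z) = 2*z^2 - 3*z - 1
P(w - 3/2 - 3*I) = -10 + 27*I + (-9 - 12*I)*w + 2*w^2

Dividing each term by w:
  f = (-10 + 27*I)/w - 9 - 12*I + 2*w

Substituting back w = z + 3/2 + 3*I:
  f(z) = (-10 + 27*I)/(z + 3/2 + 3*I) - 9 - 12*I + 2*(z + 3/2 + 3*I)

The series is finite because the numerator is a polynomial; the negative powers form the principal part, and the coefficient of 1/(z + 3/2 + 3*I) gives Res(f, -3/2 - 3*I) = -10 + 27*I.

Final answer: (-10 + 27*I)/(z + 3/2 + 3*I) - 9 - 12*I + 2*(z + 3/2 + 3*I)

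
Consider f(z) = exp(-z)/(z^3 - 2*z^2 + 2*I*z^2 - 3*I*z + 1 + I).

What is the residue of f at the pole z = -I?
(1/2 - I/2)*exp(I)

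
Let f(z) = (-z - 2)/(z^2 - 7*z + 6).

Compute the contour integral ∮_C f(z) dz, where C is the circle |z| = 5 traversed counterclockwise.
By the residue theorem, ∮_C f(z) dz = 2πi · (sum of the residues of f at the poles inside |z| = 5).

The denominator factors as (z - 1)*(z - 6), so the singularities of f are simple poles at z = 1, z = 6.
  |1|² = 1 < 25 = 5², so this pole is inside the contour.
  |6|² = 36 > 25 = 5², so this pole is outside the contour.

With P(z) = -z - 2 and Q(z) = z^2 - 7*z + 6, each pole is simple, so Res(f, z₀) = P(z₀)/Q'(z₀) with Q'(z) = 2*z - 7.
  Res(f, 1) = P(1)/Q'(1) = (-3)/(-5) = 3/5

∮_C f(z) dz = 2πi · (3/5) = 6*I*pi/5

Final answer: 6*I*pi/5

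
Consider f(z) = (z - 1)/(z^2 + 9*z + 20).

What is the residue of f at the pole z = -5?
Write f(z) = P(z)/Q(z) with P(z) = z - 1 and Q(z) = z^2 + 9*z + 20.
The denominator factors as Q(z) = (z + 5)*(z + 4), so z = -5 is a simple zero of Q and P is analytic there; z = -5 is therefore a simple pole and
  Res(f, z₀) = P(z₀)/Q'(z₀).

Q'(z) = 2*z + 9, so Q'(-5) = -1.
P(-5) = -6.

Res(f, -5) = (-6)/(-1) = 6

Final answer: 6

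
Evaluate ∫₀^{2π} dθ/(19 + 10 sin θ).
Call the integral J. The integrand is 2π-periodic and we integrate over a full period, so shifting θ does not change the value (θ → θ + π/2 turns sin θ into cos θ). Hence
  J = ∫₀^{2π} dθ/(19 + 10 cos θ).
Put z = e^{iθ}: then cos θ = (z + 1/z)/2, dθ = dz/(iz), and z runs once counterclockwise around |z| = 1:
  J = ∮_{|z|=1} 1/(19 + 10*(z + 1/z)/2) · dz/(iz) = (2/i) ∮_{|z|=1} dz/(10*z^2 + 38*z + 10).
The roots of 10*z^2 + 38*z + 10 are z = (-19 ± sqrt(19^2 - 10^2))/10, with sqrt(261) = 3*sqrt(29); their product is 1, so only z₊ = -19/10 + 3*sqrt(29)/10 lies inside the unit circle (z₋ = -19/10 - 3*sqrt(29)/10 lies outside).
z₊ is a simple zero of q(z) = 10*z^2 + 38*z + 10, so Res(1/q, z₊) = 1/q'(z₊) with q'(z) = 20*z + 38; and q'(z₊) = 10*(z₊ - z₋) = 6*sqrt(29).
Therefore J = (2/i) · 2πi · 1/(6*sqrt(29)) = 2*pi/(3*sqrt(29)) = 2*sqrt(29)*pi/87

Final answer: 2*sqrt(29)*pi/87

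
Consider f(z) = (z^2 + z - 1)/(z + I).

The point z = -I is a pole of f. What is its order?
Factor the denominator:
  z + I = (z + I)

The numerator P(z) = z^2 + z - 1 has P(-I) = -2 - I ≠ 0, so no factor of (z + I) cancels.
Near z = -I we can therefore write f(z) = g(z)/(z + I) with g analytic at -I and g(-I) ≠ 0 (g is just the numerator).

Hence z = -I is a pole of order 1.

Final answer: 1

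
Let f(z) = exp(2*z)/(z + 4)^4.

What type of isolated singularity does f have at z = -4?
Write f(z) = g(z)/(z + 4)^4 with g(z) = exp(2*z).
g is entire and g(-4) = exp(-8) ≠ 0, so no factor of (z + 4) cancels: the Laurent expansion of f about z = -4 starts at the power -4, i.e. lim_{z→z₀} (z - z₀)^4 f(z) = exp(-8) is finite and nonzero.
So z = -4 is a pole of order 4.

Final answer: pole of order 4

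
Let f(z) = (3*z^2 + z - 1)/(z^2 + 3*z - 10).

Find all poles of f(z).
The singularities of f are the zeros of the denominator. Factoring,
  z^2 + 3*z - 10 = (z - 2)*(z + 5)
so the candidates are z = 2, z = -5.

Check the numerator P(z) = 3*z^2 + z - 1 at each one:
  P(2) = 13 ≠ 0, so z = 2 is a (simple) pole.
  P(-5) = 69 ≠ 0, so z = -5 is a (simple) pole.

Poles of f: {-5, 2}

Final answer: {-5, 2}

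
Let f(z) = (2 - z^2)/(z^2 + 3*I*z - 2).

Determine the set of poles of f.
The singularities of f are the zeros of the denominator. Factoring,
  z^2 + 3*I*z - 2 = (z + I)*(z + 2*I)
so the candidates are z = -I, z = -2*I.

Check the numerator P(z) = 2 - z^2 at each one:
  P(-I) = 3 ≠ 0, so z = -I is a (simple) pole.
  P(-2*I) = 6 ≠ 0, so z = -2*I is a (simple) pole.

Poles of f: {-2*I, -I}

Final answer: {-2*I, -I}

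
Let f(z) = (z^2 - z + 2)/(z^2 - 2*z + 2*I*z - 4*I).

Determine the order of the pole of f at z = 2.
Factor the denominator:
  z^2 - 2*z + 2*I*z - 4*I = (z - 2)*(z + 2*I)

The numerator P(z) = z^2 - z + 2 has P(2) = 4 ≠ 0, so no factor of (z - 2) cancels.
Near z = 2 we can therefore write f(z) = g(z)/(z - 2) with g analytic at 2 and g(2) ≠ 0 (g is the numerator divided by the remaining denominator factors).

Hence z = 2 is a pole of order 1.

Final answer: 1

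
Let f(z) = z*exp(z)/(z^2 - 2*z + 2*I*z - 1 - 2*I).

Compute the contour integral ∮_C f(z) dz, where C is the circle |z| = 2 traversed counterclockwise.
By the residue theorem, ∮_C f(z) dz = 2πi · (sum of the residues of f at the poles inside |z| = 2).

The denominator factors as (z - 2 + I)*(z + I), so the singularities of f are simple poles at z = 2 - I, z = -I.
  |2 - I|² = 5 > 4 = 2², so this pole is outside the contour.
  |-I|² = 1 < 4 = 2², so this pole is inside the contour.

With P(z) = z*exp(z) and Q(z) = z^2 - 2*z + 2*I*z - 1 - 2*I, each pole is simple, so Res(f, z₀) = P(z₀)/Q'(z₀) with Q'(z) = 2*z - 2 + 2*I.
  Res(f, -I) = P(-I)/Q'(-I) = (-I*exp(-I))/(-2) = I*exp(-I)/2

∮_C f(z) dz = 2πi · (I*exp(-I)/2) = -pi*exp(-I)

Final answer: -pi*exp(-I)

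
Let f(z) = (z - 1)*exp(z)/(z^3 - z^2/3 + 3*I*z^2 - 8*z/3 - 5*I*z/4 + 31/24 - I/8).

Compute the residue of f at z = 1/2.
Write f(z) = P(z)/Q(z) with P(z) = (z - 1)*exp(z) and Q(z) = z^3 - z^2/3 + 3*I*z^2 - 8*z/3 - 5*I*z/4 + 31/24 - I/8.
The denominator factors as Q(z) = (z - 1/2 + 3*I/2)*(z - 1/2)*(z + 2/3 + 3*I/2), so z = 1/2 is a simple zero of Q and P is analytic there; z = 1/2 is therefore a simple pole and
  Res(f, z₀) = P(z₀)/Q'(z₀).

Q'(z) = 3*z^2 - 2*z/3 + 6*I*z - 8/3 - 5*I/4, so Q'(1/2) = -9/4 + 7*I/4.
P(1/2) = -exp(1/2)/2.

Res(f, 1/2) = (-exp(1/2)/2)/(-9/4 + 7*I/4) = (9/65 + 7*I/65)*exp(1/2)

Final answer: (9/65 + 7*I/65)*exp(1/2)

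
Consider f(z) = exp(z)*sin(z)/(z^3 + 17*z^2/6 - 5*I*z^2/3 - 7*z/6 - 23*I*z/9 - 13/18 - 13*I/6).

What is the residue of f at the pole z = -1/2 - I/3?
Write f(z) = P(z)/Q(z) with P(z) = exp(z)*sin(z) and Q(z) = z^3 + 17*z^2/6 - 5*I*z^2/3 - 7*z/6 - 23*I*z/9 - 13/18 - 13*I/6.
The denominator factors as Q(z) = (z - 2/3 - I)*(z + 1/2 + I/3)*(z + 3 - I), so z = -1/2 - I/3 is a simple zero of Q and P is analytic there; z = -1/2 - I/3 is therefore a simple pole and
  Res(f, z₀) = P(z₀)/Q'(z₀).

Q'(z) = 3*z^2 + 17*z/3 - 10*I*z/3 - 7/6 - 23*I/9, so Q'(-1/2 - I/3) = -169/36 - 16*I/9.
P(-1/2 - I/3) = -exp(-1/2 - I/3)*sin(1/2 + I/3).

Res(f, -1/2 - I/3) = (-exp(-1/2 - I/3)*sin(1/2 + I/3))/(-169/36 - 16*I/9) = (6084/32657 - 2304*I/32657)*exp(-1/2 - I/3)*sin(1/2 + I/3)

Final answer: (6084/32657 - 2304*I/32657)*exp(-1/2 - I/3)*sin(1/2 + I/3)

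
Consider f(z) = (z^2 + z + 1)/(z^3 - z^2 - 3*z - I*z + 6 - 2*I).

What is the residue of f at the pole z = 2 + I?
Write f(z) = P(z)/Q(z) with P(z) = z^2 + z + 1 and Q(z) = z^3 - z^2 - 3*z - I*z + 6 - 2*I.
The denominator factors as Q(z) = (z - 2 - I)*(z - 1 + I)*(z + 2), so z = 2 + I is a simple zero of Q and P is analytic there; z = 2 + I is therefore a simple pole and
  Res(f, z₀) = P(z₀)/Q'(z₀).

Q'(z) = 3*z^2 - 2*z - 3 - I, so Q'(2 + I) = 2 + 9*I.
P(2 + I) = 6 + 5*I.

Res(f, 2 + I) = (6 + 5*I)/(2 + 9*I) = 57/85 - 44*I/85

Final answer: 57/85 - 44*I/85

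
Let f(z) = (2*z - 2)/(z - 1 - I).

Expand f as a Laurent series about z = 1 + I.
Put w = z - (1 + I), i.e. z = w + 1 + I. The denominator is w, so it suffices to rewrite the numerator in powers of w.

P(z) = 2*z - 2
P(w + 1 + I) = 2*I + 2*w

Dividing each term by w:
  f = 2*I/w + 2

Substituting back w = z - 1 - I:
  f(z) = 2*I/(z - 1 - I) + 2

The series is finite because the numerator is a polynomial; the negative powers form the principal part, and the coefficient of 1/(z - 1 - I) gives Res(f, 1 + I) = 2*I.

Final answer: 2*I/(z - 1 - I) + 2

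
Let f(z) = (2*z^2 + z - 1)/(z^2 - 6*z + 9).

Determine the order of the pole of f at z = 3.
Factor the denominator:
  z^2 - 6*z + 9 = (z - 3)^2

The numerator P(z) = 2*z^2 + z - 1 has P(3) = 20 ≠ 0, so no factor of (z - 3) cancels.
Near z = 3 we can therefore write f(z) = g(z)/(z - 3)^2 with g analytic at 3 and g(3) ≠ 0 (g is just the numerator).

Hence z = 3 is a pole of order 2.

Final answer: 2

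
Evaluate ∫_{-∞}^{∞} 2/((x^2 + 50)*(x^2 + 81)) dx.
Let f(z) = 2/((z^2 + 50)*(z^2 + 81)). The denominator has no real zeros and deg Q - deg P = 4 ≥ 2, so the integral of f over the upper semicircle |z| = R tends to 0 as R → ∞. Closing the contour in the upper half-plane,
  ∫_{-∞}^{∞} f(x) dx = 2πi · Σ Res(f, z_k)  over the poles with Im z_k > 0.

Zeros of the denominator: z^2 + 50 = 0 gives z = ±5*sqrt(2)*I; z^2 + 81 = 0 gives z = ±9*I.
Upper half-plane: z = 9*I, z = 5*sqrt(2)*I (simple).

Each pole is a simple zero of Q(z) = z^4 + 131*z^2 + 4050, so Res(f, z₀) = P(z₀)/Q'(z₀) with P(z) = 2, Q'(z) = 4*z^3 + 262*z:
  Res(f, 9*I) = (2)/(-558*I) = I/279
  Res(f, 5*sqrt(2)*I) = (2)/(310*sqrt(2)*I) = -sqrt(2)*I/310

Sum of residues: I*(10 - 9*sqrt(2))/2790
∫_{-∞}^{∞} f(x) dx = 2πi · (I*(10 - 9*sqrt(2))/2790) = pi*(-10 + 9*sqrt(2))/1395

Final answer: pi*(-10 + 9*sqrt(2))/1395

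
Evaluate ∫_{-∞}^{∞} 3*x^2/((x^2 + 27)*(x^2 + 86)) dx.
Let f(z) = 3*z^2/((z^2 + 27)*(z^2 + 86)). The denominator has no real zeros and deg Q - deg P = 2 ≥ 2, so the integral of f over the upper semicircle |z| = R tends to 0 as R → ∞. Closing the contour in the upper half-plane,
  ∫_{-∞}^{∞} f(x) dx = 2πi · Σ Res(f, z_k)  over the poles with Im z_k > 0.

Zeros of the denominator: z^2 + 27 = 0 gives z = ±3*sqrt(3)*I; z^2 + 86 = 0 gives z = ±sqrt(86)*I.
Upper half-plane: z = 3*sqrt(3)*I, z = sqrt(86)*I (simple).

Each pole is a simple zero of Q(z) = z^4 + 113*z^2 + 2322, so Res(f, z₀) = P(z₀)/Q'(z₀) with P(z) = 3*z^2, Q'(z) = 4*z^3 + 226*z:
  Res(f, 3*sqrt(3)*I) = (-81)/(354*sqrt(3)*I) = 9*sqrt(3)*I/118
  Res(f, sqrt(86)*I) = (-258)/(-118*sqrt(86)*I) = -3*sqrt(86)*I/118

Sum of residues: 3*I*(-sqrt(86) + 3*sqrt(3))/118
∫_{-∞}^{∞} f(x) dx = 2πi · (3*I*(-sqrt(86) + 3*sqrt(3))/118) = 3*pi*(-3*sqrt(3) + sqrt(86))/59

Final answer: 3*pi*(-3*sqrt(3) + sqrt(86))/59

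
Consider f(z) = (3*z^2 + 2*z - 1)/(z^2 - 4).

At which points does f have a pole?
The singularities of f are the zeros of the denominator. Factoring,
  z^2 - 4 = (z - 2)*(z + 2)
so the candidates are z = 2, z = -2.

Check the numerator P(z) = 3*z^2 + 2*z - 1 at each one:
  P(2) = 15 ≠ 0, so z = 2 is a (simple) pole.
  P(-2) = 7 ≠ 0, so z = -2 is a (simple) pole.

Poles of f: {-2, 2}

Final answer: {-2, 2}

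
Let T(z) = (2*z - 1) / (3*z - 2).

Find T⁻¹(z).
Set w = T(z) = (2*z - 1) / (3*z - 2) and solve for z:
  w*(3*z - 2) = 2*z - 1
  -2*w + z*(3*w - 2) + 1 = 0
  z*(3*w - 2) = 2*w - 1
  z = (1 - 2*w)/(2 - 3*w)
Renaming the variable, T⁻¹(z) = (-2*z + 1)/(-3*z + 2) = (2*z - 1)/(3*z - 2).
(Check: ad - bc = -1 ≠ 0, so T is invertible.)

Final answer: (2*z - 1)/(3*z - 2)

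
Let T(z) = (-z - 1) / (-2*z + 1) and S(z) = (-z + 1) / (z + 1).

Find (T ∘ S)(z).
(T ∘ S)(z) = T(S(z)) = ((-1)*S(z) + (-1))/((-2)*S(z) + (1)). Multiply numerator and denominator by z + 1:
  numerator:   (-1)*(-z + 1) + (-1)*(z + 1) = -2
  denominator: (-2)*(-z + 1) + (1)*(z + 1) = 3*z - 1
(T ∘ S)(z) = -2/(3*z - 1)

Final answer: -2/(3*z - 1)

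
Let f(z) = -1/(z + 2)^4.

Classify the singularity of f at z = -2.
Write f(z) = g(z)/(z + 2)^4 with g(z) = -1.
g is entire and g(-2) = -1 ≠ 0, so no factor of (z + 2) cancels: the Laurent expansion of f about z = -2 starts at the power -4, i.e. lim_{z→z₀} (z - z₀)^4 f(z) = -1 is finite and nonzero.
So z = -2 is a pole of order 4.

Final answer: pole of order 4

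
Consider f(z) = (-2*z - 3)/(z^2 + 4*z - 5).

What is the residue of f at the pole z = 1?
Write f(z) = P(z)/Q(z) with P(z) = -2*z - 3 and Q(z) = z^2 + 4*z - 5.
The denominator factors as Q(z) = (z - 1)*(z + 5), so z = 1 is a simple zero of Q and P is analytic there; z = 1 is therefore a simple pole and
  Res(f, z₀) = P(z₀)/Q'(z₀).

Q'(z) = 2*z + 4, so Q'(1) = 6.
P(1) = -5.

Res(f, 1) = (-5)/(6) = -5/6

Final answer: -5/6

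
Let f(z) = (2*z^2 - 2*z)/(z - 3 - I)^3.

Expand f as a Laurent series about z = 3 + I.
(10 + 10*I)/(z - 3 - I)^3 + (10 + 4*I)/(z - 3 - I)^2 + 2/(z - 3 - I)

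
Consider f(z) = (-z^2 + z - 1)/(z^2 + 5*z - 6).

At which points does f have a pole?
The singularities of f are the zeros of the denominator. Factoring,
  z^2 + 5*z - 6 = (z - 1)*(z + 6)
so the candidates are z = 1, z = -6.

Check the numerator P(z) = -z^2 + z - 1 at each one:
  P(1) = -1 ≠ 0, so z = 1 is a (simple) pole.
  P(-6) = -43 ≠ 0, so z = -6 is a (simple) pole.

Poles of f: {-6, 1}

Final answer: {-6, 1}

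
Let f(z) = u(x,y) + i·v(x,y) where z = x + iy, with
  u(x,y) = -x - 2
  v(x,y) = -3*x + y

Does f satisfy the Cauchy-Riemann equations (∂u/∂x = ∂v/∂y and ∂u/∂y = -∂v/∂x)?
∂u/∂x = -1
∂v/∂y = 1
∂u/∂y = 0
∂v/∂x = -3
∂u/∂x ≠ ∂v/∂y and ∂u/∂y ≠ -∂v/∂x; the Cauchy-Riemann equations are not satisfied, so f is not analytic.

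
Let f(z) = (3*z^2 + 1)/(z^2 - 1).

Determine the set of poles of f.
{-1, 1}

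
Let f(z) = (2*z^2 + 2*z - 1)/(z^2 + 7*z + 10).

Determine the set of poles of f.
The singularities of f are the zeros of the denominator. Factoring,
  z^2 + 7*z + 10 = (z + 2)*(z + 5)
so the candidates are z = -2, z = -5.

Check the numerator P(z) = 2*z^2 + 2*z - 1 at each one:
  P(-2) = 3 ≠ 0, so z = -2 is a (simple) pole.
  P(-5) = 39 ≠ 0, so z = -5 is a (simple) pole.

Poles of f: {-5, -2}

Final answer: {-5, -2}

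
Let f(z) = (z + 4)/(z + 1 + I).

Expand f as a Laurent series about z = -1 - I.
Put w = z - (-1 - I), i.e. z = w - 1 - I. The denominator is w, so it suffices to rewrite the numerator in powers of w.

P(z) = z + 4
P(w - 1 - I) = 3 - I + w

Dividing each term by w:
  f = (3 - I)/w + 1

Substituting back w = z + 1 + I:
  f(z) = (3 - I)/(z + 1 + I) + 1

The series is finite because the numerator is a polynomial; the negative powers form the principal part, and the coefficient of 1/(z + 1 + I) gives Res(f, -1 - I) = 3 - I.

Final answer: (3 - I)/(z + 1 + I) + 1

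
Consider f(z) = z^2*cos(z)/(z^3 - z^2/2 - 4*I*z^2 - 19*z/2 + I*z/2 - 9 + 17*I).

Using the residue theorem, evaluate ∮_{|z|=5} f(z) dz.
By the residue theorem, ∮_C f(z) dz = 2πi · (sum of the residues of f at the poles inside |z| = 5).

The denominator factors as (z + 1/2 - 3*I)*(z - 3 - I)*(z + 2), so the singularities of f are simple poles at z = -1/2 + 3*I, z = 3 + I, z = -2.
  |-1/2 + 3*I|² = 37/4 < 25 = 5², so this pole is inside the contour.
  |3 + I|² = 10 < 25 = 5², so this pole is inside the contour.
  |-2|² = 4 < 25 = 5², so this pole is inside the contour.

With P(z) = z^2*cos(z) and Q(z) = z^3 - z^2/2 - 4*I*z^2 - 19*z/2 + I*z/2 - 9 + 17*I, each pole is simple, so Res(f, z₀) = P(z₀)/Q'(z₀) with Q'(z) = 3*z^2 - z - 8*I*z - 19/2 + I/2.
  Res(f, -1/2 + 3*I) = P(-1/2 + 3*I)/Q'(-1/2 + 3*I) = ((-35/4 - 3*I)*cos(1/2 - 3*I))/(-45/4 - 15*I/2) = (43/65 - 34*I/195)*cos(1/2 - 3*I)
  Res(f, 3 + I) = P(3 + I)/Q'(3 + I) = ((8 + 6*I)*cos(3 + I))/(39/2 - 13*I/2) = (18/65 + 2*I/5)*cos(3 + I)
  Res(f, -2) = P(-2)/Q'(-2) = (4*cos(2))/(9/2 + 33*I/2) = (4/65 - 44*I/195)*cos(2)

Sum of residues inside C: (18/65 + 2*I/5)*cos(3 + I) + (4/65 - 44*I/195)*cos(2) + (43/65 - 34*I/195)*cos(1/2 - 3*I)
∮_C f(z) dz = 2πi · ((18/65 + 2*I/5)*cos(3 + I) + (4/65 - 44*I/195)*cos(2) + (43/65 - 34*I/195)*cos(1/2 - 3*I)) = pi*(-4/5 + 36*I/65)*cos(3 + I) + pi*(88/195 + 8*I/65)*cos(2) + pi*(68/195 + 86*I/65)*cos(1/2 - 3*I)

Final answer: pi*(-4/5 + 36*I/65)*cos(3 + I) + pi*(88/195 + 8*I/65)*cos(2) + pi*(68/195 + 86*I/65)*cos(1/2 - 3*I)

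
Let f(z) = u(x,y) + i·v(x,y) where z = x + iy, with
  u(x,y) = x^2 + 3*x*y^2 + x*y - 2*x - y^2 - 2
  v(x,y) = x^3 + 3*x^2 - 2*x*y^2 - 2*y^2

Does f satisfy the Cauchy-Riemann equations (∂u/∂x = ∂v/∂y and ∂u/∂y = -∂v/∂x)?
∂u/∂x = 2*x + 3*y^2 + y - 2
∂v/∂y = -4*x*y - 4*y
∂u/∂y = 6*x*y + x - 2*y
∂v/∂x = 3*x^2 + 6*x - 2*y^2
∂u/∂x ≠ ∂v/∂y and ∂u/∂y ≠ -∂v/∂x; the Cauchy-Riemann equations are not satisfied, so f is not analytic.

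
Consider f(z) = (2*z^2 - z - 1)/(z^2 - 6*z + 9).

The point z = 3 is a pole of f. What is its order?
Factor the denominator:
  z^2 - 6*z + 9 = (z - 3)^2

The numerator P(z) = 2*z^2 - z - 1 has P(3) = 14 ≠ 0, so no factor of (z - 3) cancels.
Near z = 3 we can therefore write f(z) = g(z)/(z - 3)^2 with g analytic at 3 and g(3) ≠ 0 (g is just the numerator).

Hence z = 3 is a pole of order 2.

Final answer: 2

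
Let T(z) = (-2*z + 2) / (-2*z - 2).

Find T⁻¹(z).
Set w = T(z) = (-2*z + 2) / (-2*z - 2) and solve for z:
  w*(-2*z - 2) = -2*z + 2
  -2*w + z*(2 - 2*w) - 2 = 0
  z*(2 - 2*w) = 2*w + 2
  z = (-2*w - 2)/(2*w - 2)
Renaming the variable, T⁻¹(z) = (-2*z - 2)/(2*z - 2) = (-z - 1)/(z - 1).
(Check: ad - bc = 8 ≠ 0, so T is invertible.)

Final answer: (-z - 1)/(z - 1)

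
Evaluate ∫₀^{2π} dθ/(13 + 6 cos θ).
2*sqrt(133)*pi/133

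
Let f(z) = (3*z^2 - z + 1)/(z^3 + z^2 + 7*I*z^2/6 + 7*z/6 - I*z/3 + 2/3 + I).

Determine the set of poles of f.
The singularities of f are the zeros of the denominator. Factoring,
  z^3 + z^2 + 7*I*z^2/6 + 7*z/6 - I*z/3 + 2/3 + I = (z - I)*(z + 2*I/3)*(z + 1 + 3*I/2)
so the candidates are z = I, z = -2*I/3, z = -1 - 3*I/2.

Check the numerator P(z) = 3*z^2 - z + 1 at each one:
  P(I) = -2 - I ≠ 0, so z = I is a (simple) pole.
  P(-2*I/3) = -1/3 + 2*I/3 ≠ 0, so z = -2*I/3 is a (simple) pole.
  P(-1 - 3*I/2) = -7/4 + 21*I/2 ≠ 0, so z = -1 - 3*I/2 is a (simple) pole.

Poles of f: {-1 - 3*I/2, -2*I/3, I}

Final answer: {-1 - 3*I/2, -2*I/3, I}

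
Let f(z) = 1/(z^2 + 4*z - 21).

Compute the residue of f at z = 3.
1/10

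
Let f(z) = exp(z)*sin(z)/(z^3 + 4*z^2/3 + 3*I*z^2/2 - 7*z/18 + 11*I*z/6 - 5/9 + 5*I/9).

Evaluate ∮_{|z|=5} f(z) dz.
By the residue theorem, ∮_C f(z) dz = 2πi · (sum of the residues of f at the poles inside |z| = 5).

The denominator factors as (z + 2/3)*(z + 1 + I/2)*(z - 1/3 + I), so the singularities of f are simple poles at z = -2/3, z = -1 - I/2, z = 1/3 - I.
  |-2/3|² = 4/9 < 25 = 5², so this pole is inside the contour.
  |-1 - I/2|² = 5/4 < 25 = 5², so this pole is inside the contour.
  |1/3 - I|² = 10/9 < 25 = 5², so this pole is inside the contour.

With P(z) = exp(z)*sin(z) and Q(z) = z^3 + 4*z^2/3 + 3*I*z^2/2 - 7*z/18 + 11*I*z/6 - 5/9 + 5*I/9, each pole is simple, so Res(f, z₀) = P(z₀)/Q'(z₀) with Q'(z) = 3*z^2 + 8*z/3 + 3*I*z - 7/18 + 11*I/6.
  Res(f, -2/3) = P(-2/3)/Q'(-2/3) = (-exp(-2/3)*sin(2/3))/(-5/6 - I/6) = (15/13 - 3*I/13)*exp(-2/3)*sin(2/3)
  Res(f, -1 - I/2) = P(-1 - I/2)/Q'(-1 - I/2) = (-exp(-1 - I/2)*sin(1 + I/2))/(25/36 + I/2) = (-900/949 + 648*I/949)*exp(-1 - I/2)*sin(1 + I/2)
  Res(f, 1/3 - I) = P(1/3 - I)/Q'(1/3 - I) = (exp(1/3 - I)*sin(1/3 - I))/(5/6 - 11*I/6) = (15/73 + 33*I/73)*exp(1/3 - I)*sin(1/3 - I)

Sum of residues inside C: (15/73 + 33*I/73)*exp(1/3 - I)*sin(1/3 - I) + (15/13 - 3*I/13)*exp(-2/3)*sin(2/3) + (-900/949 + 648*I/949)*exp(-1 - I/2)*sin(1 + I/2)
∮_C f(z) dz = 2πi · ((15/73 + 33*I/73)*exp(1/3 - I)*sin(1/3 - I) + (15/13 - 3*I/13)*exp(-2/3)*sin(2/3) + (-900/949 + 648*I/949)*exp(-1 - I/2)*sin(1 + I/2)) = pi*(-1296/949 - 1800*I/949)*exp(-1 - I/2)*sin(1 + I/2) + pi*(6/13 + 30*I/13)*exp(-2/3)*sin(2/3) + pi*(-66/73 + 30*I/73)*exp(1/3 - I)*sin(1/3 - I)

Final answer: pi*(-1296/949 - 1800*I/949)*exp(-1 - I/2)*sin(1 + I/2) + pi*(6/13 + 30*I/13)*exp(-2/3)*sin(2/3) + pi*(-66/73 + 30*I/73)*exp(1/3 - I)*sin(1/3 - I)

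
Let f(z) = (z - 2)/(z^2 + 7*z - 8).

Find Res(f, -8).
Write f(z) = P(z)/Q(z) with P(z) = z - 2 and Q(z) = z^2 + 7*z - 8.
The denominator factors as Q(z) = (z + 8)*(z - 1), so z = -8 is a simple zero of Q and P is analytic there; z = -8 is therefore a simple pole and
  Res(f, z₀) = P(z₀)/Q'(z₀).

Q'(z) = 2*z + 7, so Q'(-8) = -9.
P(-8) = -10.

Res(f, -8) = (-10)/(-9) = 10/9

Final answer: 10/9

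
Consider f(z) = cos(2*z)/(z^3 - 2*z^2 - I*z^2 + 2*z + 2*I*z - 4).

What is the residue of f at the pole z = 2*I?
(-1/12 + I/12)*cosh(4)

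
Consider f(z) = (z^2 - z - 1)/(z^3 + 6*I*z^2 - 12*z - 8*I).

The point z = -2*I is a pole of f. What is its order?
Factor the denominator:
  z^3 + 6*I*z^2 - 12*z - 8*I = (z + 2*I)^3

The numerator P(z) = z^2 - z - 1 has P(-2*I) = -5 + 2*I ≠ 0, so no factor of (z + 2*I) cancels.
Near z = -2*I we can therefore write f(z) = g(z)/(z + 2*I)^3 with g analytic at -2*I and g(-2*I) ≠ 0 (g is just the numerator).

Hence z = -2*I is a pole of order 3.

Final answer: 3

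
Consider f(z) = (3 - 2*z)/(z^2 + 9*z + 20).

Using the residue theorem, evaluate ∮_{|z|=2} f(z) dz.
0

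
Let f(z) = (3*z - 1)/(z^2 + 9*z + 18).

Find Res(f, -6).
19/3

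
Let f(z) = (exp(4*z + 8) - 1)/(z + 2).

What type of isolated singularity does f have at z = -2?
Let u = z + 2. The exponent is 4*z + 8 = 4u, so
  f = (e^(4u) - 1)/u = ((4u) + (4u)^2/2 + (4u)^3/6 + ...)/u = 4 + (8)*u + (32/3)*u^2 + ...
The Laurent expansion about u = 0 has no negative powers; equivalently lim_{z→-2} f(z) = 4 exists and is finite.
So the singularity is removable.

Final answer: removable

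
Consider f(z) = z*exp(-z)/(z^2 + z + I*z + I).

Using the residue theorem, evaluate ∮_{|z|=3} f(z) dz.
By the residue theorem, ∮_C f(z) dz = 2πi · (sum of the residues of f at the poles inside |z| = 3).

The denominator factors as (z + 1)*(z + I), so the singularities of f are simple poles at z = -1, z = -I.
  |-1|² = 1 < 9 = 3², so this pole is inside the contour.
  |-I|² = 1 < 9 = 3², so this pole is inside the contour.

With P(z) = z*exp(-z) and Q(z) = z^2 + z + I*z + I, each pole is simple, so Res(f, z₀) = P(z₀)/Q'(z₀) with Q'(z) = 2*z + 1 + I.
  Res(f, -1) = P(-1)/Q'(-1) = (-exp(1))/(-1 + I) = exp(1)*(1/2 + I/2)
  Res(f, -I) = P(-I)/Q'(-I) = (-I*exp(I))/(1 - I) = (1/2 - I/2)*exp(I)

Sum of residues inside C: (1/2 - I/2)*exp(I) + exp(1)*(1/2 + I/2)
∮_C f(z) dz = 2πi · ((1/2 - I/2)*exp(I) + exp(1)*(1/2 + I/2)) = pi*(1 + I)*exp(I) + exp(1)*pi*(-1 + I)

Final answer: pi*(1 + I)*exp(I) + exp(1)*pi*(-1 + I)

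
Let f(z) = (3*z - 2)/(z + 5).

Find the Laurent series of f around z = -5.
Put w = z - (-5), i.e. z = w - 5. The denominator is w, so it suffices to rewrite the numerator in powers of w.

P(z) = 3*z - 2
P(w - 5) = -17 + 3*w

Dividing each term by w:
  f = -17/w + 3

Substituting back w = z + 5:
  f(z) = -17/(z + 5) + 3

The series is finite because the numerator is a polynomial; the negative powers form the principal part, and the coefficient of 1/(z + 5) gives Res(f, -5) = -17.

Final answer: -17/(z + 5) + 3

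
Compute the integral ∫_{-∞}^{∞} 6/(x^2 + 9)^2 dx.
Let f(z) = 6/(z^2 + 9)^2. The denominator has no real zeros and deg Q - deg P = 4 ≥ 2, so the integral of f over the upper semicircle |z| = R tends to 0 as R → ∞. Closing the contour in the upper half-plane,
  ∫_{-∞}^{∞} f(x) dx = 2πi · Σ Res(f, z_k)  over the poles with Im z_k > 0.

Zeros of the denominator: z^2 + 9 = 0 gives z = ±3*I.
Upper half-plane: z = 3*I (a pole of order 2).

Write f(z) = g(z)/(z - 3*I)^2 with g(z) = 6/(z + 3*I)^2. For a double pole, Res(f, z₀) = g'(z₀):
  g'(z) = -12/(z + 3*I)^3
  Res(f, 3*I) = g'(3*I) = -I/18

∫_{-∞}^{∞} f(x) dx = 2πi · (-I/18) = pi/9

Final answer: pi/9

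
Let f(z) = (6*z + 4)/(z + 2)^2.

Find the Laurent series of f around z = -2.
Put w = z - (-2), i.e. z = w - 2. The denominator is w^2, so it suffices to rewrite the numerator in powers of w.

P(z) = 6*z + 4
P(w - 2) = -8 + 6*w

Dividing each term by w^2:
  f = -8/w^2 + 6/w

Substituting back w = z + 2:
  f(z) = -8/(z + 2)^2 + 6/(z + 2)

The series is finite because the numerator is a polynomial; the negative powers form the principal part, and the coefficient of 1/(z + 2) gives Res(f, -2) = 6.

Final answer: -8/(z + 2)^2 + 6/(z + 2)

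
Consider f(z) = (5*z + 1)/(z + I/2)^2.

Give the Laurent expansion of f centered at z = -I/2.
(1 - 5*I/2)/(z + I/2)^2 + 5/(z + I/2)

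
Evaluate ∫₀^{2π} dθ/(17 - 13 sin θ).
Call the integral J. The integrand is 2π-periodic and we integrate over a full period, so shifting θ does not change the value (θ → θ + π/2 turns sin θ into cos θ; θ → θ + π flips the sign of the trig term). Hence
  J = ∫₀^{2π} dθ/(17 + 13 cos θ).
Put z = e^{iθ}: then cos θ = (z + 1/z)/2, dθ = dz/(iz), and z runs once counterclockwise around |z| = 1:
  J = ∮_{|z|=1} 1/(17 + 13*(z + 1/z)/2) · dz/(iz) = (2/i) ∮_{|z|=1} dz/(13*z^2 + 34*z + 13).
The roots of 13*z^2 + 34*z + 13 are z = (-17 ± sqrt(17^2 - 13^2))/13, with sqrt(120) = 2*sqrt(30); their product is 1, so only z₊ = -17/13 + 2*sqrt(30)/13 lies inside the unit circle (z₋ = -17/13 - 2*sqrt(30)/13 lies outside).
z₊ is a simple zero of q(z) = 13*z^2 + 34*z + 13, so Res(1/q, z₊) = 1/q'(z₊) with q'(z) = 26*z + 34; and q'(z₊) = 13*(z₊ - z₋) = 4*sqrt(30).
Therefore J = (2/i) · 2πi · 1/(4*sqrt(30)) = 2*pi/(2*sqrt(30)) = sqrt(30)*pi/30

Final answer: sqrt(30)*pi/30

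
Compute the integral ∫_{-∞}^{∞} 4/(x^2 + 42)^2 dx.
Let f(z) = 4/(z^2 + 42)^2. The denominator has no real zeros and deg Q - deg P = 4 ≥ 2, so the integral of f over the upper semicircle |z| = R tends to 0 as R → ∞. Closing the contour in the upper half-plane,
  ∫_{-∞}^{∞} f(x) dx = 2πi · Σ Res(f, z_k)  over the poles with Im z_k > 0.

Zeros of the denominator: z^2 + 42 = 0 gives z = ±sqrt(42)*I.
Upper half-plane: z = sqrt(42)*I (a pole of order 2).

Write f(z) = g(z)/(z - sqrt(42)*I)^2 with g(z) = 4/(z + sqrt(42)*I)^2. For a double pole, Res(f, z₀) = g'(z₀):
  g'(z) = -8/(z + sqrt(42)*I)^3
  Res(f, sqrt(42)*I) = g'(sqrt(42)*I) = -sqrt(42)*I/1764

∫_{-∞}^{∞} f(x) dx = 2πi · (-sqrt(42)*I/1764) = sqrt(42)*pi/882

Final answer: sqrt(42)*pi/882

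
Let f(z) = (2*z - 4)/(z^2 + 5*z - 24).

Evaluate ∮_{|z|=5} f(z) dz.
By the residue theorem, ∮_C f(z) dz = 2πi · (sum of the residues of f at the poles inside |z| = 5).

The denominator factors as (z + 8)*(z - 3), so the singularities of f are simple poles at z = -8, z = 3.
  |-8|² = 64 > 25 = 5², so this pole is outside the contour.
  |3|² = 9 < 25 = 5², so this pole is inside the contour.

With P(z) = 2*z - 4 and Q(z) = z^2 + 5*z - 24, each pole is simple, so Res(f, z₀) = P(z₀)/Q'(z₀) with Q'(z) = 2*z + 5.
  Res(f, 3) = P(3)/Q'(3) = (2)/(11) = 2/11

∮_C f(z) dz = 2πi · (2/11) = 4*I*pi/11

Final answer: 4*I*pi/11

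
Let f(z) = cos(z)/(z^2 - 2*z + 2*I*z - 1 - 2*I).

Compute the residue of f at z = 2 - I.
Write f(z) = P(z)/Q(z) with P(z) = cos(z) and Q(z) = z^2 - 2*z + 2*I*z - 1 - 2*I.
The denominator factors as Q(z) = (z - 2 + I)*(z + I), so z = 2 - I is a simple zero of Q and P is analytic there; z = 2 - I is therefore a simple pole and
  Res(f, z₀) = P(z₀)/Q'(z₀).

Q'(z) = 2*z - 2 + 2*I, so Q'(2 - I) = 2.
P(2 - I) = cos(2 - I).

Res(f, 2 - I) = (cos(2 - I))/(2) = cos(2 - I)/2

Final answer: cos(2 - I)/2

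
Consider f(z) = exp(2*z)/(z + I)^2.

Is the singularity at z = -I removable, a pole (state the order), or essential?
Write f(z) = g(z)/(z + I)^2 with g(z) = exp(2*z).
g is entire and g(-I) = exp(-2*I) ≠ 0, so no factor of (z + I) cancels: the Laurent expansion of f about z = -I starts at the power -2, i.e. lim_{z→z₀} (z - z₀)^2 f(z) = exp(-2*I) is finite and nonzero.
So z = -I is a pole of order 2.

Final answer: pole of order 2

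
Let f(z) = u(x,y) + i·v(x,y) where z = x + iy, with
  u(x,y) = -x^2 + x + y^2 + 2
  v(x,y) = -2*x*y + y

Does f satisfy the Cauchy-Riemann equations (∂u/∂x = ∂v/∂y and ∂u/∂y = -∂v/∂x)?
∂u/∂x = 1 - 2*x
∂v/∂y = 1 - 2*x
∂u/∂y = 2*y
∂v/∂x = -2*y
∂u/∂x = ∂v/∂y and ∂u/∂y = -∂v/∂x hold identically; f is analytic.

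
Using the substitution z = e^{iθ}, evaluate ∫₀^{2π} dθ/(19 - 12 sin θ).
2*sqrt(217)*pi/217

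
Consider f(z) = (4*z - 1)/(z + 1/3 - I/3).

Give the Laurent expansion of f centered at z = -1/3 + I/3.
(-7/3 + 4*I/3)/(z + 1/3 - I/3) + 4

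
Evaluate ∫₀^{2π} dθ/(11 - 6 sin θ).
2*sqrt(85)*pi/85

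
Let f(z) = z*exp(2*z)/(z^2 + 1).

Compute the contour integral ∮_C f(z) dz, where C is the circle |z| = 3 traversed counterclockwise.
By the residue theorem, ∮_C f(z) dz = 2πi · (sum of the residues of f at the poles inside |z| = 3).

The denominator factors as (z + I)*(z - I), so the singularities of f are simple poles at z = -I, z = I.
  |-I|² = 1 < 9 = 3², so this pole is inside the contour.
  |I|² = 1 < 9 = 3², so this pole is inside the contour.

With P(z) = z*exp(2*z) and Q(z) = z^2 + 1, each pole is simple, so Res(f, z₀) = P(z₀)/Q'(z₀) with Q'(z) = 2*z.
  Res(f, -I) = P(-I)/Q'(-I) = (-I*exp(-2*I))/(-2*I) = exp(-2*I)/2
  Res(f, I) = P(I)/Q'(I) = (I*exp(2*I))/(2*I) = exp(2*I)/2

Sum of residues inside C: exp(-2*I)/2 + exp(2*I)/2
∮_C f(z) dz = 2πi · (exp(-2*I)/2 + exp(2*I)/2) = I*pi*exp(2*I) + I*pi*exp(-2*I)

Final answer: I*pi*exp(2*I) + I*pi*exp(-2*I)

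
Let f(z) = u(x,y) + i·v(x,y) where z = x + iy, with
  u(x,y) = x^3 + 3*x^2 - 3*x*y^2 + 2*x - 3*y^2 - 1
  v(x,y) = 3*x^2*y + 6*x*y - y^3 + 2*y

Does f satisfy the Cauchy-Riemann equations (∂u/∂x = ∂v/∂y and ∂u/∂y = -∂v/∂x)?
∂u/∂x = 3*x^2 + 6*x - 3*y^2 + 2
∂v/∂y = 3*x^2 + 6*x - 3*y^2 + 2
∂u/∂y = -6*x*y - 6*y
∂v/∂x = 6*x*y + 6*y
∂u/∂x = ∂v/∂y and ∂u/∂y = -∂v/∂x hold identically; f is analytic.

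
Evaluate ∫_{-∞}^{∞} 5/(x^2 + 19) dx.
Let f(z) = 5/(z^2 + 19). The denominator has no real zeros and deg Q - deg P = 2 ≥ 2, so the integral of f over the upper semicircle |z| = R tends to 0 as R → ∞. Closing the contour in the upper half-plane,
  ∫_{-∞}^{∞} f(x) dx = 2πi · Σ Res(f, z_k)  over the poles with Im z_k > 0.

Zeros of the denominator: z^2 + 19 = 0 gives z = ±sqrt(19)*I.
Upper half-plane: z = sqrt(19)*I (simple).

Each pole is a simple zero of Q(z) = z^2 + 19, so Res(f, z₀) = P(z₀)/Q'(z₀) with P(z) = 5, Q'(z) = 2*z:
  Res(f, sqrt(19)*I) = (5)/(2*sqrt(19)*I) = -5*sqrt(19)*I/38

∫_{-∞}^{∞} f(x) dx = 2πi · (-5*sqrt(19)*I/38) = 5*sqrt(19)*pi/19

Final answer: 5*sqrt(19)*pi/19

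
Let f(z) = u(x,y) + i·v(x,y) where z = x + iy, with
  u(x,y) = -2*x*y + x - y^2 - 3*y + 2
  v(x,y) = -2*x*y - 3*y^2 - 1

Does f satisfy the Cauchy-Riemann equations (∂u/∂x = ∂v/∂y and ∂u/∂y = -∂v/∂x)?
∂u/∂x = 1 - 2*y
∂v/∂y = -2*x - 6*y
∂u/∂y = -2*x - 2*y - 3
∂v/∂x = -2*y
∂u/∂x ≠ ∂v/∂y and ∂u/∂y ≠ -∂v/∂x; the Cauchy-Riemann equations are not satisfied, so f is not analytic.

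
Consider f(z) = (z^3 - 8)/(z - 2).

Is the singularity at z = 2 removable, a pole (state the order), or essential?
The numerator vanishes at z = 2 ((2)^3 = 8), so it is divisible by z - 2:
  z^3 - 8 = (z - 2)*(z^2 + 2*z + 4)
Hence for z ≠ 2, f(z) = z^2 + 2*z + 4, a polynomial, and lim_{z→2} f(z) = 12 is finite.
So the singularity is removable.

Final answer: removable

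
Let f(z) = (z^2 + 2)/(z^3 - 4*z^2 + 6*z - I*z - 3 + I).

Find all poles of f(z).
The singularities of f are the zeros of the denominator. Factoring,
  z^3 - 4*z^2 + 6*z - I*z - 3 + I = (z - 1 + I)*(z - 1)*(z - 2 - I)
so the candidates are z = 1 - I, z = 1, z = 2 + I.

Check the numerator P(z) = z^2 + 2 at each one:
  P(1 - I) = 2 - 2*I ≠ 0, so z = 1 - I is a (simple) pole.
  P(1) = 3 ≠ 0, so z = 1 is a (simple) pole.
  P(2 + I) = 5 + 4*I ≠ 0, so z = 2 + I is a (simple) pole.

Poles of f: {1 - I, 1, 2 + I}

Final answer: {1 - I, 1, 2 + I}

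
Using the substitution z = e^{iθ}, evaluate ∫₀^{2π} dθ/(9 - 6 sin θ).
Call the integral J. The integrand is 2π-periodic and we integrate over a full period, so shifting θ does not change the value (θ → θ + π/2 turns sin θ into cos θ; θ → θ + π flips the sign of the trig term). Hence
  J = ∫₀^{2π} dθ/(9 + 6 cos θ).
Put z = e^{iθ}: then cos θ = (z + 1/z)/2, dθ = dz/(iz), and z runs once counterclockwise around |z| = 1:
  J = ∮_{|z|=1} 1/(9 + 6*(z + 1/z)/2) · dz/(iz) = (2/i) ∮_{|z|=1} dz/(6*z^2 + 18*z + 6).
The roots of 6*z^2 + 18*z + 6 are z = (-9 ± sqrt(9^2 - 6^2))/6, with sqrt(45) = 3*sqrt(5); their product is 1, so only z₊ = -3/2 + sqrt(5)/2 lies inside the unit circle (z₋ = -3/2 - sqrt(5)/2 lies outside).
z₊ is a simple zero of q(z) = 6*z^2 + 18*z + 6, so Res(1/q, z₊) = 1/q'(z₊) with q'(z) = 12*z + 18; and q'(z₊) = 6*(z₊ - z₋) = 6*sqrt(5).
Therefore J = (2/i) · 2πi · 1/(6*sqrt(5)) = 2*pi/(3*sqrt(5)) = 2*sqrt(5)*pi/15

Final answer: 2*sqrt(5)*pi/15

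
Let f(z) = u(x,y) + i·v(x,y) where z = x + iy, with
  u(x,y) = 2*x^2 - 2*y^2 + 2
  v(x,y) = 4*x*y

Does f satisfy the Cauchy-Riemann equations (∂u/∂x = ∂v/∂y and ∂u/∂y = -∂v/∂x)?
∂u/∂x = 4*x
∂v/∂y = 4*x
∂u/∂y = -4*y
∂v/∂x = 4*y
∂u/∂x = ∂v/∂y and ∂u/∂y = -∂v/∂x hold identically; f is analytic.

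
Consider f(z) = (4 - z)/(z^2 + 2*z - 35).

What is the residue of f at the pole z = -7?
Write f(z) = P(z)/Q(z) with P(z) = 4 - z and Q(z) = z^2 + 2*z - 35.
The denominator factors as Q(z) = (z - 5)*(z + 7), so z = -7 is a simple zero of Q and P is analytic there; z = -7 is therefore a simple pole and
  Res(f, z₀) = P(z₀)/Q'(z₀).

Q'(z) = 2*z + 2, so Q'(-7) = -12.
P(-7) = 11.

Res(f, -7) = (11)/(-12) = -11/12

Final answer: -11/12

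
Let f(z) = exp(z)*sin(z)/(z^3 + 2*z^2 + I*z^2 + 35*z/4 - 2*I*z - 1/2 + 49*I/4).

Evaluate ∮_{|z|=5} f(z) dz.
4*I*pi*exp(-1/2 + 3*I)*sin(1/2 - 3*I)/51 + pi*(-64/697 + 88*I/2091)*exp(-2 - 3*I)*sin(2 + 3*I) + pi*(-64/697 + 84*I/697)*exp(1/2 - I)*sin(1/2 - I)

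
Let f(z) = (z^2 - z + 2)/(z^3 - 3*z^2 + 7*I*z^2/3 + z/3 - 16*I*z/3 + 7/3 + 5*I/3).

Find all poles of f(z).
The singularities of f are the zeros of the denominator. Factoring,
  z^3 - 3*z^2 + 7*I*z^2/3 + z/3 - 16*I*z/3 + 7/3 + 5*I/3 = (z - 1 + I)*(z + I)*(z - 2 + I/3)
so the candidates are z = 1 - I, z = -I, z = 2 - I/3.

Check the numerator P(z) = z^2 - z + 2 at each one:
  P(1 - I) = 1 - I ≠ 0, so z = 1 - I is a (simple) pole.
  P(-I) = 1 + I ≠ 0, so z = -I is a (simple) pole.
  P(2 - I/3) = 35/9 - I ≠ 0, so z = 2 - I/3 is a (simple) pole.

Poles of f: {-I, 1 - I, 2 - I/3}

Final answer: {-I, 1 - I, 2 - I/3}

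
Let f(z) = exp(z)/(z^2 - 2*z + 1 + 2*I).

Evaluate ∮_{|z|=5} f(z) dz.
By the residue theorem, ∮_C f(z) dz = 2πi · (sum of the residues of f at the poles inside |z| = 5).

The denominator factors as (z - I)*(z - 2 + I), so the singularities of f are simple poles at z = I, z = 2 - I.
  |I|² = 1 < 25 = 5², so this pole is inside the contour.
  |2 - I|² = 5 < 25 = 5², so this pole is inside the contour.

With P(z) = exp(z) and Q(z) = z^2 - 2*z + 1 + 2*I, each pole is simple, so Res(f, z₀) = P(z₀)/Q'(z₀) with Q'(z) = 2*z - 2.
  Res(f, I) = P(I)/Q'(I) = (exp(I))/(-2 + 2*I) = (-1/4 - I/4)*exp(I)
  Res(f, 2 - I) = P(2 - I)/Q'(2 - I) = (exp(2 - I))/(2 - 2*I) = (1/4 + I/4)*exp(2 - I)

Sum of residues inside C: (1/4 + I/4)*exp(2 - I) + (-1/4 - I/4)*exp(I)
∮_C f(z) dz = 2πi · ((1/4 + I/4)*exp(2 - I) + (-1/4 - I/4)*exp(I)) = pi*(1/2 - I/2)*exp(I) + pi*(-1/2 + I/2)*exp(2 - I)

Final answer: pi*(1/2 - I/2)*exp(I) + pi*(-1/2 + I/2)*exp(2 - I)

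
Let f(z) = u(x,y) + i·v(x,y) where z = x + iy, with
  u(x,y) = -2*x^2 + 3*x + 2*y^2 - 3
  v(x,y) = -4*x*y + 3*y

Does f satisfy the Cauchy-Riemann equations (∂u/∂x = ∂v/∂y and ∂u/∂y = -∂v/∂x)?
∂u/∂x = 3 - 4*x
∂v/∂y = 3 - 4*x
∂u/∂y = 4*y
∂v/∂x = -4*y
∂u/∂x = ∂v/∂y and ∂u/∂y = -∂v/∂x hold identically; f is analytic.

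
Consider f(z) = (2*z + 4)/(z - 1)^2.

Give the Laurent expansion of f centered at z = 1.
6/(z - 1)^2 + 2/(z - 1)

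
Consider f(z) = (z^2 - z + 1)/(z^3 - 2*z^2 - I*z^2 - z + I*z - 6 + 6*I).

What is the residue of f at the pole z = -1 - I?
Write f(z) = P(z)/Q(z) with P(z) = z^2 - z + 1 and Q(z) = z^3 - 2*z^2 - I*z^2 - z + I*z - 6 + 6*I.
The denominator factors as Q(z) = (z + 1 + I)*(z - 2*I)*(z - 3), so z = -1 - I is a simple zero of Q and P is analytic there; z = -1 - I is therefore a simple pole and
  Res(f, z₀) = P(z₀)/Q'(z₀).

Q'(z) = 3*z^2 - 4*z - 2*I*z - 1 + I, so Q'(-1 - I) = 1 + 13*I.
P(-1 - I) = 2 + 3*I.

Res(f, -1 - I) = (2 + 3*I)/(1 + 13*I) = 41/170 - 23*I/170

Final answer: 41/170 - 23*I/170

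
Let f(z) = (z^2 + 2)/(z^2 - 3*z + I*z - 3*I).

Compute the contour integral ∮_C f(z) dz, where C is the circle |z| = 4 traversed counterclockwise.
By the residue theorem, ∮_C f(z) dz = 2πi · (sum of the residues of f at the poles inside |z| = 4).

The denominator factors as (z - 3)*(z + I), so the singularities of f are simple poles at z = 3, z = -I.
  |3|² = 9 < 16 = 4², so this pole is inside the contour.
  |-I|² = 1 < 16 = 4², so this pole is inside the contour.

With P(z) = z^2 + 2 and Q(z) = z^2 - 3*z + I*z - 3*I, each pole is simple, so Res(f, z₀) = P(z₀)/Q'(z₀) with Q'(z) = 2*z - 3 + I.
  Res(f, 3) = P(3)/Q'(3) = (11)/(3 + I) = 33/10 - 11*I/10
  Res(f, -I) = P(-I)/Q'(-I) = (1)/(-3 - I) = -3/10 + I/10

Sum of residues inside C: 3 - I
∮_C f(z) dz = 2πi · (3 - I) = pi*(2 + 6*I)

Final answer: pi*(2 + 6*I)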